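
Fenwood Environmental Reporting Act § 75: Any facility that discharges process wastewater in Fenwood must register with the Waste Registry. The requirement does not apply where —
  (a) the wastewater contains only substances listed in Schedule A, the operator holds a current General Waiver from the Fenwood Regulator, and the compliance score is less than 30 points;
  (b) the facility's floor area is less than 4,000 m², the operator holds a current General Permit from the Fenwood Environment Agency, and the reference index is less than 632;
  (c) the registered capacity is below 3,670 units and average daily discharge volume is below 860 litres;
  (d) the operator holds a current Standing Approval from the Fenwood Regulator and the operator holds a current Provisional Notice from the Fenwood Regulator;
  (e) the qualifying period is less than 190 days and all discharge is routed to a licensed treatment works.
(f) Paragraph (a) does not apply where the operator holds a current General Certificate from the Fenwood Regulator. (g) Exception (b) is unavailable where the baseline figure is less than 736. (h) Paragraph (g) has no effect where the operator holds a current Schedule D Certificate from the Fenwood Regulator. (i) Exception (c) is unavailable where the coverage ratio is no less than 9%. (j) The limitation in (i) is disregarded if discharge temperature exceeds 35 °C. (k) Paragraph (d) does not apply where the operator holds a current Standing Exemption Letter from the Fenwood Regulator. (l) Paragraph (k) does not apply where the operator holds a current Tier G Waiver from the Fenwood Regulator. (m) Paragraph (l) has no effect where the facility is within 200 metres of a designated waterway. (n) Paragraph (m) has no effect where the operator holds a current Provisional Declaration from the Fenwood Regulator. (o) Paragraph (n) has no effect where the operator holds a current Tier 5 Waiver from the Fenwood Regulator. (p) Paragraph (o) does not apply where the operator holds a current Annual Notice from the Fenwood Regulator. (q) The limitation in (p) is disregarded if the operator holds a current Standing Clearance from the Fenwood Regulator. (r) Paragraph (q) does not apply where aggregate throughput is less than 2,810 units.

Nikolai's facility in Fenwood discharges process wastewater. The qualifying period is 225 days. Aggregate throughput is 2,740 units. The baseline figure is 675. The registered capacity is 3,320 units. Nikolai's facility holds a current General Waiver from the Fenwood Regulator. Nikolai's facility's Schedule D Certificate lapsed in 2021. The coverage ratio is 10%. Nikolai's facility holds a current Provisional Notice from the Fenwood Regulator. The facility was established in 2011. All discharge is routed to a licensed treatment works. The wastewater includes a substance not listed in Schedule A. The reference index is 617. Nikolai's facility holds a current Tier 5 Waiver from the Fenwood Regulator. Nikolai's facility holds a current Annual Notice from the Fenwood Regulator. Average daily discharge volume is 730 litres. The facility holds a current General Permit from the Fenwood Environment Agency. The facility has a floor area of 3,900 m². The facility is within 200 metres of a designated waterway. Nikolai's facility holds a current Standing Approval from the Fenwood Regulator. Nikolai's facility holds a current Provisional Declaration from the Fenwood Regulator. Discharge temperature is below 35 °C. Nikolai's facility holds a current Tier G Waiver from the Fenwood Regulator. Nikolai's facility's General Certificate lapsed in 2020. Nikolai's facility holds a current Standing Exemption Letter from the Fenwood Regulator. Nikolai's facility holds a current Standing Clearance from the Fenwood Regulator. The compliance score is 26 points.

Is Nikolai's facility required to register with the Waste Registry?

Exception (a) fails — the wastewater includes a non-Schedule-A substance.
Exception (b): the facility's floor area is 3,900 m², less than the 4,000 m² limit; a current General Permit is held; the reference index is 617, less than the 632 limit — every condition holds. But: (g) operates against (b): the baseline figure is 675, less than the 736 limit. (h), which would lift (g), is inapplicable — no current Schedule D Certificate is held. (b) is therefore removed.
All of (c)'s requirements are met (the registered capacity is 3,320 units, below the 3,670 units limit; average daily discharge volume is 730 litres, below the 860 litres limit). But applying paragraphs (i)–(j): (i) operates against (c): the coverage ratio is 10%, meeting the 9% threshold. (j) does not operate here (discharge temperature is below 35 °C), so (i) stands. So (c) is unavailable.
Exception (d) is satisfied on its face — a current Standing Approval is held; a current Provisional Notice is held. As to paragraphs (k)–(r): (k) would limit (d) — a current Standing Exemption Letter is held — but (l) sets (k) aside: (l) is triggered — a current Tier G Waiver is held. (m) would limit (l) — the facility is within 200 m of a designated waterway — but (n) sets (m) aside: (n) operates against (m): a current Provisional Declaration is held. (o) would limit (n) — a current Tier 5 Waiver is held — but (p) sets (o) aside: (p) operates — a current Annual Notice is held. (q) would limit (p) — a current Standing Clearance is held — but (r) sets (q) aside: (r) applies — aggregate throughput is 2,740 units, less than the 2,810 units limit. (d) remains available.
Exception (e) fails — the qualifying period is 225 days, not less than 190 days.

No — exception (d) applies; Nikolai's facility is not required to register with the Waste Registry.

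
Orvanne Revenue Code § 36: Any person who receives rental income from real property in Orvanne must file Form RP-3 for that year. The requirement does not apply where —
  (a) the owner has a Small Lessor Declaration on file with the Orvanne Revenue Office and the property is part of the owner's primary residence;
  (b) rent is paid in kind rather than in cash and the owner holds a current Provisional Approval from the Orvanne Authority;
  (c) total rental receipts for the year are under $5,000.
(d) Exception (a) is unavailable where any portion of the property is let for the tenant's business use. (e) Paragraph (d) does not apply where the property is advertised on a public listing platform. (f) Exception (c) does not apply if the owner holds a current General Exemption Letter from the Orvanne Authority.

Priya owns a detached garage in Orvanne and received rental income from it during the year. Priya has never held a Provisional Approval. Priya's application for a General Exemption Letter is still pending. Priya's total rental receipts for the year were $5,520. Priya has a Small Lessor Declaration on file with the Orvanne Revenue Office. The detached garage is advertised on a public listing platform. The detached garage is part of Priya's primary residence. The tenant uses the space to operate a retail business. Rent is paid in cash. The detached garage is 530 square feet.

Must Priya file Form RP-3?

Exception (a) is satisfied on its face — a Small Lessor Declaration is on file; the detached garage is part of the primary residence. Applying paragraphs (d)–(e): (d) would limit (a) — the space is let for business use — but (e) sets (d) aside: (e) operates against (d): the property is publicly advertised. So (a) applies.
Exception (b) fails — rent is paid in cash.
Exception (c) fails — total rental receipts for the year are $5,520, not under $5,000.

No — exception (a) applies; Priya is not required to file Form RP-3.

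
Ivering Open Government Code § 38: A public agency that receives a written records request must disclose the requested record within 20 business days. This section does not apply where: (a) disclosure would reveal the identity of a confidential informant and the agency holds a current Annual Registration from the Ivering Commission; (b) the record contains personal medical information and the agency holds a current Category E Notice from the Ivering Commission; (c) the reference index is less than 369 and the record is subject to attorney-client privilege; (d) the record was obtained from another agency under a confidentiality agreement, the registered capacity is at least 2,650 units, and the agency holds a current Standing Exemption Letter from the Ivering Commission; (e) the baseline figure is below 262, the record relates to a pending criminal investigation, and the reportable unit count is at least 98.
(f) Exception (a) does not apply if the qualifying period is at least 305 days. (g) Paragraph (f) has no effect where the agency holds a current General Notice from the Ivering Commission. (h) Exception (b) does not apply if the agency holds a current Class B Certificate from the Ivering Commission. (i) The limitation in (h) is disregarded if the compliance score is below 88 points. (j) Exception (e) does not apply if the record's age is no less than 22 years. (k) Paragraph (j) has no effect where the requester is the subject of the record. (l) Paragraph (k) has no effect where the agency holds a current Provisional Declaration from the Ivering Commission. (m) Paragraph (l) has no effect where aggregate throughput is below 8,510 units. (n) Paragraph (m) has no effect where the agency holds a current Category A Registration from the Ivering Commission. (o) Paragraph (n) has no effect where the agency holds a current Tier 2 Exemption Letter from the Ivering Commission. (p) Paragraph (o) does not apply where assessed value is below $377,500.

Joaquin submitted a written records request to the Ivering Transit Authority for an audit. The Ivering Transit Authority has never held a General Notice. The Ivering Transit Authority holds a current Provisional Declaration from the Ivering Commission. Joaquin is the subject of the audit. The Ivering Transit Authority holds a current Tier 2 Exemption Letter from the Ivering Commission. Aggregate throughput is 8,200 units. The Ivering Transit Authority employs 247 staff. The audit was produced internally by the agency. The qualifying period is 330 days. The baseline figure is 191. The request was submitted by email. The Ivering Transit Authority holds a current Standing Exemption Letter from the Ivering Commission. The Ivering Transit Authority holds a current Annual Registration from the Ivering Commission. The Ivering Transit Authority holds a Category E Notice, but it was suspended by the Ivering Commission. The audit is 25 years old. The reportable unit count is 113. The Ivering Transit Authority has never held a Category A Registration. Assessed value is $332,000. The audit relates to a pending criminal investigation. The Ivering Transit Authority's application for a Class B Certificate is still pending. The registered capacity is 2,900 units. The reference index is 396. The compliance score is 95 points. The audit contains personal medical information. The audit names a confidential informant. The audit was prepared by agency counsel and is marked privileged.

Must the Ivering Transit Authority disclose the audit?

No — exception (e) applies; the Ivering Transit Authority is not required to disclose the audit.

Exception (a) is satisfied on its face — the audit names a confidential informant; a current Annual Registration is held. But applying paragraphs (f)–(g): (f) operates against (a): the qualifying period is 330 days, meeting the 305 days threshold. (g), which would lift (f), does not operate here — there is no General Notice in force. So (a) is unavailable.
Exception (b) requires that the agency holds a current Category E Notice from the Ivering Commission; but no current Category E Notice is held, so (b) is unavailable.
Exception (c) requires that the reference index is less than 369; but the reference index is 396, not less than 369, so (c) is unavailable.
Exception (d) does not apply: the audit was produced internally.
Exception (e)'s conditions are all satisfied: the baseline figure is 191, below the 262 limit; the audit relates to a pending investigation; the reportable unit count is 113, meeting the 98 threshold. Applying paragraphs (j)–(p): (j) is engaged (the record's age is 25 years, meeting the 22 years threshold), but is overridden by (k): (k) operates against (j): Joaquin is the subject of the audit. (l) applies (a current Provisional Declaration is held), but is itself disapplied by (m): (m) is triggered — aggregate throughput is 8,200 units, below the 8,510 units limit. (n), which would lift (m), is inapplicable — there is no Category A Registration in force. Exception (e) stands.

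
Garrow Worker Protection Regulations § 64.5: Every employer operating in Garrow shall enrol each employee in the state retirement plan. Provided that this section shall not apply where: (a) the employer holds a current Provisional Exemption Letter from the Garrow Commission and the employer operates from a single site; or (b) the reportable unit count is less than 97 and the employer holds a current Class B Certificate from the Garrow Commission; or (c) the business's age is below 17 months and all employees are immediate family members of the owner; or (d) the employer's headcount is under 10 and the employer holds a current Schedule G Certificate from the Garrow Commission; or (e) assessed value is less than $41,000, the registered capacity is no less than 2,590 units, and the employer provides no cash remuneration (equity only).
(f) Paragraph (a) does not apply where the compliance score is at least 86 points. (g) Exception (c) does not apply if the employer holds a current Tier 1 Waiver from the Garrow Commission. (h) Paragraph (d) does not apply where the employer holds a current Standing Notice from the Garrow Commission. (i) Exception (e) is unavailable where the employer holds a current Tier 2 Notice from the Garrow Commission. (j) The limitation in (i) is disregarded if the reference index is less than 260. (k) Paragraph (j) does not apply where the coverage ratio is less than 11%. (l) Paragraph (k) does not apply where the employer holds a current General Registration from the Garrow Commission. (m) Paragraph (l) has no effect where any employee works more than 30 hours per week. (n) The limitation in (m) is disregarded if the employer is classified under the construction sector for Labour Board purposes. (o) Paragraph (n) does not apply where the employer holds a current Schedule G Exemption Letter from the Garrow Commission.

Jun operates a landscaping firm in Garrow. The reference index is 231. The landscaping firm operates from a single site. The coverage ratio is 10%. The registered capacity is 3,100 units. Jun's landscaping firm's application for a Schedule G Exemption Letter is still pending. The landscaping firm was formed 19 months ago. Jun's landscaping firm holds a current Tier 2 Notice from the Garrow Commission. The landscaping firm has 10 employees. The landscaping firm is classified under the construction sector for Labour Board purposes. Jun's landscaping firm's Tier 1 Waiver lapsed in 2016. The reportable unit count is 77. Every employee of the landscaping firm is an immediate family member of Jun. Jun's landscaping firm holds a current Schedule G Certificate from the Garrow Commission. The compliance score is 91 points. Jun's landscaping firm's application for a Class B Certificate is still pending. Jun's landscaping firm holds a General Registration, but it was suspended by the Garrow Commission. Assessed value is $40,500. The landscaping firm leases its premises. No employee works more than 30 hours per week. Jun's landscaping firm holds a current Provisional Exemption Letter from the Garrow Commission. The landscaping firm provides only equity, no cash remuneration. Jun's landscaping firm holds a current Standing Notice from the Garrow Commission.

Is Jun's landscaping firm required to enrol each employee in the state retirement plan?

All of (a)'s requirements are met (a current Provisional Exemption Letter is held; the employer operates from a single site). However, paragraph (f) must be considered: (f) operates — the compliance score is 91 points, meeting the 86 points threshold. So (a) is unavailable.
Exception (b) fails — no current Class B Certificate is held.
Exception (c) fails — the business's age is 19 months, not below 17 months.
Exception (d) requires that the employer's headcount is under 10; but the employer's headcount is 10, not under 10, so (d) is unavailable.
Exception (e) is satisfied on its face — assessed value is $40,500, less than the $41,000 limit; the registered capacity is 3,100 units, meeting the 2,590 units threshold; remuneration is equity-only. However, paragraphs (i)–(o) must be considered: (i) operates — a current Tier 2 Notice is held. (j) would limit (i) — the reference index is 231, less than the 260 limit — but (k) sets (j) aside: (k) operates against (j): the coverage ratio is 10%, less than the 11% limit. (l), which would lift (k), is inapplicable — no current General Registration is held. Exception (e) does not apply.
Every exception is unavailable, so the rule governs.

Yes — Jun's landscaping firm must enrol each employee in the state retirement plan.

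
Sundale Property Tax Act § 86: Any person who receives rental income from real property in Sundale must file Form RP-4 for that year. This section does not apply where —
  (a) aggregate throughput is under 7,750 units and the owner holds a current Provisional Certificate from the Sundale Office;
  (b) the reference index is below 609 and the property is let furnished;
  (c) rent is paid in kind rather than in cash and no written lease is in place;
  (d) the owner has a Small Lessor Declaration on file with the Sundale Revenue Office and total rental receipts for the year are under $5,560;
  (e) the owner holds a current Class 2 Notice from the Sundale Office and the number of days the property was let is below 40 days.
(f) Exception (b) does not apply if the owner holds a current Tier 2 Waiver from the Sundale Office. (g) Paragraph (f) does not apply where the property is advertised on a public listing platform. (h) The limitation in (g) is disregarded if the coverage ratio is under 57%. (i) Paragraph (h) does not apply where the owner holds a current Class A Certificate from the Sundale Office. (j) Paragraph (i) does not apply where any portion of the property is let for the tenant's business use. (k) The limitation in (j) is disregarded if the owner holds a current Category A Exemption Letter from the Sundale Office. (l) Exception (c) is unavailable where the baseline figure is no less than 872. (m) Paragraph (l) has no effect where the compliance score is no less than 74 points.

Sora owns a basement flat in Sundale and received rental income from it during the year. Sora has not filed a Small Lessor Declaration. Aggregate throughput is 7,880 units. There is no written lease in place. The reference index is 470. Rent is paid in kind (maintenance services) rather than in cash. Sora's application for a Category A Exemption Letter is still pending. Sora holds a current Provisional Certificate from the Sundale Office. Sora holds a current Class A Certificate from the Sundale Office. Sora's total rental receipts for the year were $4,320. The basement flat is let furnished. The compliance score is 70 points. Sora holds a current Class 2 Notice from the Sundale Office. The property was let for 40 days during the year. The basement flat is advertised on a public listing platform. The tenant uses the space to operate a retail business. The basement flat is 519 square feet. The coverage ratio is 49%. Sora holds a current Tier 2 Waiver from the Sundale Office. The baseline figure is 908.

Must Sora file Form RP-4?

Yes — Sora must file Form RP-4.

Exception (a) requires that aggregate throughput is under 7,750 units; but aggregate throughput is 7,880 units, not under 7,750 units, so (a) is unavailable.
Exception (b) is satisfied on its face — the reference index is 470, below the 609 limit; the property is let furnished. But applying paragraphs (f)–(k): (f) operates — a current Tier 2 Waiver is held. (g) would limit (f) — the property is publicly advertised — but (h) sets (g) aside: (h) operates — the coverage ratio is 49%, under the 57% limit. (i) applies (a current Class A Certificate is held), but is itself disapplied by (j): (j) operates against (i): the space is let for business use. (k), which would lift (j), is inapplicable — there is no Category A Exemption Letter in force. Exception (b) does not apply.
Exception (c): rent is paid in kind; there is no written lease — every condition holds. But: (l) operates against (c): the baseline figure is 908, meeting the 872 threshold. (m), which would lift (l), does not operate here — the compliance score is 70 points, short of 74 points. So (c) is unavailable.
Exception (d) requires that the owner has a Small Lessor Declaration on file with the Sundale Revenue Office; but no Small Lessor Declaration is on file, so (d) is unavailable.
Exception (e) does not apply: the number of days the property was let is 40 days, not below 40 days.
No exception is made out. Sora falls within the general rule.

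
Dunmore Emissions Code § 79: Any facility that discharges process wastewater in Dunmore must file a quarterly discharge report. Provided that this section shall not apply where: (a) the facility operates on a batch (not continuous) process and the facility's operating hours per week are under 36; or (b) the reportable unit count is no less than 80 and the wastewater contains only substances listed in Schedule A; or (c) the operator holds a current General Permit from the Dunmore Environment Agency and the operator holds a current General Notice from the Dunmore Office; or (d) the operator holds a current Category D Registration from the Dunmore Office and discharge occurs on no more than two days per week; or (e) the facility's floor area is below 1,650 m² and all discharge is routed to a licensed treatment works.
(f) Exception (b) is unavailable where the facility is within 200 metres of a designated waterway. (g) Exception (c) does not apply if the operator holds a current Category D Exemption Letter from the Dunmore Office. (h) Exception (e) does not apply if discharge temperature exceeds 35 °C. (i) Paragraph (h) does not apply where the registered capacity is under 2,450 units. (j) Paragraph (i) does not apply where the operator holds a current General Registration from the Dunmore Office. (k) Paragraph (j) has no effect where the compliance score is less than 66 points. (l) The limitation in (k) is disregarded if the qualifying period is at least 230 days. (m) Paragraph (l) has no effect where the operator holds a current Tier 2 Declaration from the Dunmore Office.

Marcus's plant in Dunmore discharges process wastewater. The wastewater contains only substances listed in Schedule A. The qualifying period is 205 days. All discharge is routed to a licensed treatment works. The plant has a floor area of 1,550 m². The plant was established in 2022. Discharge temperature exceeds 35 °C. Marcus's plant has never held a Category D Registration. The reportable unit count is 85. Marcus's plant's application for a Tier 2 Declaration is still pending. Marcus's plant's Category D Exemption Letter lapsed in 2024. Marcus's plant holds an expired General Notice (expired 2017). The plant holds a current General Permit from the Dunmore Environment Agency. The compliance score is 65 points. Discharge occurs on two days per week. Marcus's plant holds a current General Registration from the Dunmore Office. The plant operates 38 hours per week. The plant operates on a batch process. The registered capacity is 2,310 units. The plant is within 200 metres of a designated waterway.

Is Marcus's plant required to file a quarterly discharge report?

Exception (a) requires that the facility's operating hours per week are under 36; but the facility's operating hours per week are 38, not under 36, so (a) is unavailable.
Exception (b)'s conditions are all satisfied: the reportable unit count is 85, meeting the 80 threshold; the wastewater is Schedule-A-only. Turning to paragraph (f): (f) operates against (b): the plant is within 200 m of a designated waterway. Exception (b) does not apply.
Exception (c) does not apply: no current General Notice is held.
Exception (d) does not apply: no current Category D Registration is held.
Exception (e)'s conditions are all satisfied: the facility's floor area is 1,550 m², below the 1,650 m² limit; discharge is routed to a licensed treatment works. Considering the limiting provisions: (h) applies (discharge temperature exceeds 35 °C), but is itself disapplied by (i): (i) operates against (h): the registered capacity is 2,310 units, under the 2,450 units limit. (j) is engaged (a current General Registration is held), but yields to (k): (k) operates against (j): the compliance score is 65 points, less than the 66 points limit. (l), which would lift (k), is not engaged — the qualifying period is 205 days, short of 230 days. Exception (e) stands.

No — exception (e) applies; Marcus's plant is not required to file a quarterly discharge report.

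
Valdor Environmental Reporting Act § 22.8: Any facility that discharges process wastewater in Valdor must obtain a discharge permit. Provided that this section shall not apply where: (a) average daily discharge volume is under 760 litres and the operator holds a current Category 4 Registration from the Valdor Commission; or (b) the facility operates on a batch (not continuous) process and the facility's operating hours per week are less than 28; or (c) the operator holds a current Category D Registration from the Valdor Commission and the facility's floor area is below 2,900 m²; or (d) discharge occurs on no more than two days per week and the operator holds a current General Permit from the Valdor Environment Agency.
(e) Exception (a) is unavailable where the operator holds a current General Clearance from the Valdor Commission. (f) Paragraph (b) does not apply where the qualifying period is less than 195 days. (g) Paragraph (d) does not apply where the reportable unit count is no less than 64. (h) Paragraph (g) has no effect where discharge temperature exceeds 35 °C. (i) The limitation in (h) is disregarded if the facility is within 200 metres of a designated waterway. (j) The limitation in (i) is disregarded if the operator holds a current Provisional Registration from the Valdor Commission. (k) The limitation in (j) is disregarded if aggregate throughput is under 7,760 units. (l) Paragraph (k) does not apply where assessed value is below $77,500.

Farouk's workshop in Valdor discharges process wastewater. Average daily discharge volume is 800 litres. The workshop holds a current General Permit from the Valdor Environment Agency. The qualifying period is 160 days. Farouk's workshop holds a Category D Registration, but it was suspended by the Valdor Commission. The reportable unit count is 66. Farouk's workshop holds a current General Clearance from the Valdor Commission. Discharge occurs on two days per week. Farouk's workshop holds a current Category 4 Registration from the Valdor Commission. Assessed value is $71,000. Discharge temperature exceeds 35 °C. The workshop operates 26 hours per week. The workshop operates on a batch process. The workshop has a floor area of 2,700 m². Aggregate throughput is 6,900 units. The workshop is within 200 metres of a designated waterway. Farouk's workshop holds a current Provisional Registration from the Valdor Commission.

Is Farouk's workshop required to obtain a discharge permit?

Exception (a) does not apply: average daily discharge volume is 800 litres, not under 760 litres.
Exception (b)'s conditions are all satisfied: the facility operates on a batch process; the facility's operating hours per week are 26, less than the 28 limit. But applying paragraph (f): (f) applies — the qualifying period is 160 days, less than the 195 days limit. Exception (b) does not apply.
Exception (c) fails — there is no Category D Registration in force.
All of (d)'s requirements are met (discharge occurs on no more than two days per week; a current General Permit is held). As to paragraphs (g)–(l): (g) would limit (d) — the reportable unit count is 66, meeting the 64 threshold — but (h) sets (g) aside: (h) operates — discharge temperature exceeds 35 °C. (i) applies (the workshop is within 200 m of a designated waterway), but is set aside by (j): (j) is engaged — a current Provisional Registration is held. (k) operates (aggregate throughput is 6,900 units, under the 7,760 units limit), but is displaced by (l): (l) is engaged — assessed value is $71,000, below the $77,500 limit. Exception (d) stands.

No — exception (d) applies; Farouk's workshop is not required to obtain a discharge permit.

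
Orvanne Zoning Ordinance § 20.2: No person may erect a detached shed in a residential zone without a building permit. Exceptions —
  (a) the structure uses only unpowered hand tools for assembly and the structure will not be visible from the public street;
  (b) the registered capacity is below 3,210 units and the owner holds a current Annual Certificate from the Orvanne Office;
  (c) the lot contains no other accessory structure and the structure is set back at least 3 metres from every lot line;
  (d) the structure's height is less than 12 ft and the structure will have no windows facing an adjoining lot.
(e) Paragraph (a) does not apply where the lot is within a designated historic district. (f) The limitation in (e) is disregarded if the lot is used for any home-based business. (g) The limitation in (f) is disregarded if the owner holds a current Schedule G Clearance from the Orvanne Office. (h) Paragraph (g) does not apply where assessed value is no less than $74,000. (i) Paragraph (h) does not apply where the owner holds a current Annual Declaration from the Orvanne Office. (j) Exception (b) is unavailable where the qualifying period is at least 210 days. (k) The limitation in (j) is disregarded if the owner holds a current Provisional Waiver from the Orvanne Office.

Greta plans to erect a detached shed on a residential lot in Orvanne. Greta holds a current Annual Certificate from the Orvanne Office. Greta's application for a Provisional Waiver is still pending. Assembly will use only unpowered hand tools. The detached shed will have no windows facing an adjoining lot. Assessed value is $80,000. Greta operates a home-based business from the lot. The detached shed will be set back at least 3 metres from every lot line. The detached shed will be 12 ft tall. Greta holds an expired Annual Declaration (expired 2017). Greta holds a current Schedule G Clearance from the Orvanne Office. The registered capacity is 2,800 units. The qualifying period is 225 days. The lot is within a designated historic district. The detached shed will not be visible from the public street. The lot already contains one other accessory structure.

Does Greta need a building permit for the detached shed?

Exception (a)'s conditions are all satisfied: assembly uses only hand tools; the structure will not be visible from the street. Applying paragraphs (e)–(i): (e) would limit (a) — the lot is in a historic district — but (f) sets (e) aside: (f) operates against (e): a home-based business operates on the lot. (g) is engaged (a current Schedule G Clearance is held), but is itself disapplied by (h): (h) operates against (g): assessed value is $80,000, meeting the $74,000 threshold. (i) is not engaged (there is no Annual Declaration in force), so (h) stands. (a) remains available.
All of (b)'s requirements are met (the registered capacity is 2,800 units, below the 3,210 units limit; a current Annual Certificate is held). However, paragraphs (j)–(k) must be considered: (j) operates against (b): the qualifying period is 225 days, meeting the 210 days threshold. (k), which would lift (j), is not triggered — no current Provisional Waiver is held. So (b) is unavailable.
Exception (c) fails — the lot already has another accessory structure.
Exception (d) does not apply: the structure's height is 12 ft, not less than 12 ft.

No — exception (a) applies; Greta does not need a building permit.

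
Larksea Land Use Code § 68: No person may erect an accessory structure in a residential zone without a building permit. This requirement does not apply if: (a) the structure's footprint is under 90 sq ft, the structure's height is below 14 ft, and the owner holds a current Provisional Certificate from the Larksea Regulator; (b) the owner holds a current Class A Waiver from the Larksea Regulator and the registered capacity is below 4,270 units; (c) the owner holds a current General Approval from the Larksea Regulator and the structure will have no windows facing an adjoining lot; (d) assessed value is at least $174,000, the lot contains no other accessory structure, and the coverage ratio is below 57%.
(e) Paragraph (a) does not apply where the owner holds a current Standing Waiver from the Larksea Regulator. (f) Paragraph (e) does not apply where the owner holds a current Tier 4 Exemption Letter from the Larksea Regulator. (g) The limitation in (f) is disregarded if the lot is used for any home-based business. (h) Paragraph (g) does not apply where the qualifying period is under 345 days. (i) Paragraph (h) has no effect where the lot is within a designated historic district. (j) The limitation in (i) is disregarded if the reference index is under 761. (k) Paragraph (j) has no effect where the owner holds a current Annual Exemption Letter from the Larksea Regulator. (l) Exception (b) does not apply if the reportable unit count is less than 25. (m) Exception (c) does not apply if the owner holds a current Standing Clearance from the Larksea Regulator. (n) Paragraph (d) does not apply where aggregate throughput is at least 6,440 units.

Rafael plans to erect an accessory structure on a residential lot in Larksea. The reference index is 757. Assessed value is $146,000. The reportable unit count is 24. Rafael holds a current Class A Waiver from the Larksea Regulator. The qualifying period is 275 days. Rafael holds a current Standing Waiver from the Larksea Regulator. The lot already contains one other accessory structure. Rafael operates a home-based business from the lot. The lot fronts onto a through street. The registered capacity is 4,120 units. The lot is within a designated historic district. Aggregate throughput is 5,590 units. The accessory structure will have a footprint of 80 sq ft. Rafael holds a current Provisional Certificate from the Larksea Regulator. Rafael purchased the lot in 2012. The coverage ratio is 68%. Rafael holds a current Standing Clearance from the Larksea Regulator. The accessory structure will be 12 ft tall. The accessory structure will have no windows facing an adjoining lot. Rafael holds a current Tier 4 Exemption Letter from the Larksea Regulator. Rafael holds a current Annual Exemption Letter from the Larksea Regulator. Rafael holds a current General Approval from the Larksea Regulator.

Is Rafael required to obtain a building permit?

Exception (a) is satisfied on its face — the structure's footprint is 80 sq ft, under the 90 sq ft limit; the structure's height is 12 ft, below the 14 ft limit; a current Provisional Certificate is held. But: (e) is engaged — a current Standing Waiver is held. (f) would limit (e) — a current Tier 4 Exemption Letter is held — but (g) sets (f) aside: (g) operates against (f): a home-based business operates on the lot. (h) would limit (g) — the qualifying period is 275 days, under the 345 days limit — but (i) sets (h) aside: (i) operates against (h): the lot is in a historic district. (j) would limit (i) — the reference index is 757, under the 761 limit — but (k) sets (j) aside: (k) operates against (j): a current Annual Exemption Letter is held. Exception (a) does not apply.
Exception (b): a current Class A Waiver is held; the registered capacity is 4,120 units, below the 4,270 units limit — every condition holds. But applying paragraph (l): (l) operates against (b): the reportable unit count is 24, less than the 25 limit. (b) is therefore removed.
Exception (c)'s conditions are all satisfied: a current General Approval is held; no windows face an adjoining lot. But: (m) operates — a current Standing Clearance is held. Exception (c) does not apply.
Exception (d) requires that assessed value is at least $174,000; but assessed value is $146,000, short of $174,000, so (d) is unavailable.
No exception displaces § 68.

Yes — Rafael must obtain a building permit.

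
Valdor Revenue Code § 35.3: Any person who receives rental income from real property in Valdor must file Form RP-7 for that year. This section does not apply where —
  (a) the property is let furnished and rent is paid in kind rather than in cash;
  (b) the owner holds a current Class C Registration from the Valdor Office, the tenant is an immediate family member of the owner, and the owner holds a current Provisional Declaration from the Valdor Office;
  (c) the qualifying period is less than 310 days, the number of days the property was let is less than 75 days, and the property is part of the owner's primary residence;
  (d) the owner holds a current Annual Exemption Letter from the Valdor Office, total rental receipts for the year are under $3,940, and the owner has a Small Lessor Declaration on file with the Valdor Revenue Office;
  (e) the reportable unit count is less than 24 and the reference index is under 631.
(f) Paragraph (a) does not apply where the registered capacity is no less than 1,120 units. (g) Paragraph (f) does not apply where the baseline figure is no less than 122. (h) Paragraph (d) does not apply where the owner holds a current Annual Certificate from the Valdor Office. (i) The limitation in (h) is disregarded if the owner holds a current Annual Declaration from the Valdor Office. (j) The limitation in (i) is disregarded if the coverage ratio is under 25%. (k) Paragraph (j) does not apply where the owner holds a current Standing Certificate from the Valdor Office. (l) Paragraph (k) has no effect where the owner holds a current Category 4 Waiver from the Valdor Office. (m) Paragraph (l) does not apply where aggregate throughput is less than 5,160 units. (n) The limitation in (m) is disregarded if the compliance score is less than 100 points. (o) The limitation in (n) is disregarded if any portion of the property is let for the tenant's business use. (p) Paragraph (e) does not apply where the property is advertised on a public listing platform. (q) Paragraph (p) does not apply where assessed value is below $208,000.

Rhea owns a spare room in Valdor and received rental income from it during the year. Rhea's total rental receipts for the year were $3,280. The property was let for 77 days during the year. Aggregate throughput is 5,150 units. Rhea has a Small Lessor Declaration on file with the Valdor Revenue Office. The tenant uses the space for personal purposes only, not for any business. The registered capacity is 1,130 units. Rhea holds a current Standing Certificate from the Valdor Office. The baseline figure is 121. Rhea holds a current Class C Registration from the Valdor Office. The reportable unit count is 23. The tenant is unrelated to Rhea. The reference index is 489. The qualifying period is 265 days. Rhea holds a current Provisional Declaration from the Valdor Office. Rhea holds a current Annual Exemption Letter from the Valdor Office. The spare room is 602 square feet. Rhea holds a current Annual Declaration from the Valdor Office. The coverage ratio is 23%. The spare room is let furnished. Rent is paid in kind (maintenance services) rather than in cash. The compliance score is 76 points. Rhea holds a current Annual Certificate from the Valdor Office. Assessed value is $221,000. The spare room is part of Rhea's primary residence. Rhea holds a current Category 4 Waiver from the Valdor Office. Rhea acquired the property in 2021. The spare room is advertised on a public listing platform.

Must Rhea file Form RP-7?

Yes — Rhea must file Form RP-7.

Exception (a) is satisfied on its face — the property is let furnished; rent is paid in kind. Turning to paragraphs (f)–(g): (f) operates against (a): the registered capacity is 1,130 units, meeting the 1,120 units threshold. (g) does not operate here (the baseline figure is 121, short of 122), so (f) stands. So (a) is unavailable.
Exception (b) requires that the tenant is an immediate family member of the owner; but the tenant is unrelated to the owner, so (b) is unavailable.
Exception (c) fails — the number of days the property was let is 77 days, not less than 75 days.
Exception (d) is satisfied on its face — a current Annual Exemption Letter is held; total rental receipts for the year are $3,280, under the $3,940 limit; a Small Lessor Declaration is on file. However, paragraphs (h)–(o) must be considered: (h) applies — a current Annual Certificate is held. (i) is engaged (a current Annual Declaration is held), but is overridden by (j): (j) operates against (i): the coverage ratio is 23%, under the 25% limit. (k) applies (a current Standing Certificate is held), but is overridden by (l): (l) operates — a current Category 4 Waiver is held. (m) would limit (l) — aggregate throughput is 5,150 units, less than the 5,160 units limit — but (n) sets (m) aside: (n) operates — the compliance score is 76 points, less than the 100 points limit. (o), which would lift (n), is inapplicable — the space is used for personal purposes only. (d) is therefore removed.
Exception (e)'s conditions are all satisfied: the reportable unit count is 23, less than the 24 limit; the reference index is 489, under the 631 limit. But: (p) operates against (e): the property is publicly advertised. (q) is not triggered (assessed value is $221,000, not below $208,000), so (p) stands. (e) is therefore removed.
No exception applies. The general rule governs.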